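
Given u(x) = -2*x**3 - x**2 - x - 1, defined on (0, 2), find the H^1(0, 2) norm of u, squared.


||u||_{H^1}^2 = 59312/105

The H^1 norm (squared) on an interval (0, L) is
  ||u||_{H^1}^2 = ∫_0^L u(x)^2 dx + ∫_0^L u'(x)^2 dx.
Compute u'(x) = -6*x**2 - 2*x - 1.
Then u(x)^2 = 4*x**6 + 4*x**5 + 5*x**4 + 6*x**3 + 3*x**2 + 2*x + 1 and u'(x)^2 = 36*x**4 + 24*x**3 + 16*x**2 + 4*x + 1.
Integrate each monomial from 0 to 2 using ∫_0^2 c·x^n dx = c·2^(n+1)/(n+1):
  ∫_0^2 u(x)^2 dx = ∫_0^2 (4*x^6 + 4*x^5 + 5*x^4 + 6*x^3 + 3*x^2 + 2*x + 1) dx. Term by term:
    ∫_0^2 4*x^6 dx = 512/7;  ∫_0^2 4*x^5 dx = 128/3;  ∫_0^2 5*x^4 dx = 32;
    ∫_0^2 6*x^3 dx = 24;  ∫_0^2 3*x^2 dx = 8;  ∫_0^2 2*x dx = 4;
    ∫_0^2 1 dx = 2.
  Sum: 512/7 + 128/3 + 32 + 24 + 8 + 4 + 2 = 3902/21.
  ∫_0^2 u'(x)^2 dx = ∫_0^2 (36*x^4 + 24*x^3 + 16*x^2 + 4*x + 1) dx. Term by term:
    ∫_0^2 36*x^4 dx = 1152/5;  ∫_0^2 24*x^3 dx = 96;  ∫_0^2 16*x^2 dx = 128/3;
    ∫_0^2 4*x dx = 8;  ∫_0^2 1 dx = 2.
  Sum: 1152/5 + 96 + 128/3 + 8 + 2 = 5686/15.
Adding: ||u||_{H^1}^2 = 3902/21 + 5686/15 = 59312/105.


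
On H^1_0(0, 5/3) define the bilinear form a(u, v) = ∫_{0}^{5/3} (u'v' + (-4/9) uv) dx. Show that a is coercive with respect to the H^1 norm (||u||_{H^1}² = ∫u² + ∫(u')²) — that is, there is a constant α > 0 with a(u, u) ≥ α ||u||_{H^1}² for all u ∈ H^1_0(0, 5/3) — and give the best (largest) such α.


α = (-100 + 81*π^2)/(9*(25 + 9*π^2))

Coercivity of a(·,·) on H^1_0(0, 5/3) means a(u, u) ≥ α ||u||_{H^1}² for every u ∈ H^1_0.
The interval has length L = 5/3, and Poincaré/coercivity depend only on L. Here a(u, u) = ∫(u')² + (-4/9)·∫u².
Here c = -4/9 < 0 with |c| < (π/L)² = 9*π^2/25, so coercivity still holds. The condition a(u,u) ≥ α||u||_{H^1}² reads (1−α)∫(u')² ≥ (α−c)∫u². Any admissible α is ≤ 1 (rapidly oscillating u have ∫u²/∫(u')² → 0), and α = 1 would force 0 ≥ (1−c)∫u², impossible since c < 1; so 1−α > 0. By the sharp Poincaré inequality on H^1_0 of an interval of length L, ∫(u')² ≥ (π/L)²∫u² with equality for the first sine mode sin(π(x−x₀)/L) (x₀ the left endpoint), so the inequality holds for all u iff (1−α)(π/L)² ≥ α − c, i.e. α ≤ ((π/L)² + c)/((π/L)² + 1) = (1 + c(L/π)²)/(1 + (L/π)²). (Direct route, valid since c ≤ 0: Poincaré gives c∫u² ≥ c(L/π)²∫(u')², so a(u,u) ≥ (1 + c(L/π)²)∫(u')², while ||u||_{H^1}² ≤ (1 + (L/π)²)∫(u')²; dividing yields the same α.) With (π/L)² = 9*π^2/25 and c = -4/9, the largest admissible constant is α = ((π/L)² + c)/((π/L)² + 1).
Simplifying, α = (-100 + 81*π^2)/(9*(25 + 9*π^2)).


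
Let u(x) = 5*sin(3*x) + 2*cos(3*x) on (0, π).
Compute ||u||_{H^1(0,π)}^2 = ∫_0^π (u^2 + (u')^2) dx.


||u||_{H^1(0,π)}^2 = 145*π

u'(x) = -6*sin(3*x) + 15*cos(3*x).
Expand u² and (u')² and integrate term by term on (0, π), using: for integers n ≥ 1, ∫_0^π sin²(nx) dx = ∫_0^π cos²(nx) dx = π/2; for n ≠ n', ∫_0^π sin(nx)sin(n'x) dx = ∫_0^π cos(nx)cos(n'x) dx = 0; and by product-to-sum, ∫_0^π sin(nx)cos(n'x) dx = ½∫_0^π [sin((n+n')x) + sin((n−n')x)] dx, which is 0 when n+n' is even and 2n/(n²−n'²) when n+n' is odd (it need not vanish on (0, π)).
  u² squared terms: (2)²·∫cos(3x)² dx = 4·π/2 = 2*π;  (5)²·∫sin(3x)² dx = 25·π/2 = 25*π/2.
  u² cross terms: 2·(2)·(5)·∫cos(3x)·sin(3x) dx = 20·(0) = 0.
  So ∫_0^π u² dx = 2*π + 25*π/2 + 0 = 29*π/2.
  (u')² squared terms: (-6)²·∫sin(3x)² dx = 36·π/2 = 18*π;  (15)²·∫cos(3x)² dx = 225·π/2 = 225*π/2.
  (u')² cross terms: 2·(-6)·(15)·∫sin(3x)·cos(3x) dx = -180·(0) = 0.
  So ∫_0^π (u')² dx = 18*π + 225*π/2 + 0 = 261*π/2.
||u||_{H^1}^2 = (29*π/2) + (261*π/2) = 145*π.


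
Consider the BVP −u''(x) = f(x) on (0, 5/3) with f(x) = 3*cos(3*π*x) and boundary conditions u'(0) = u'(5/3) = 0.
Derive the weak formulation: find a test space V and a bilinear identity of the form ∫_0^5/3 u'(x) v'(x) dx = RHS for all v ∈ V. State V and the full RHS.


V = H^1(0, 5/3) (no boundary constraint on v; u is determined up to an additive constant); weak form: ∫_0^5/3 u'v' dx = ∫_0^5/3 (3*cos(3*π*x)) v dx for all v ∈ V.

Multiply both sides by a test function v and integrate from 0 to 5/3:
  ∫_0^5/3 −u''(x) v(x) dx = ∫_0^5/3 f(x) v(x) dx.
Integrate the LHS by parts once:
  ∫_0^5/3 −u'' v dx = −[u'(x) v(x)]_0^5/3 + ∫_0^5/3 u'(x) v'(x) dx.
Thus ∫_0^5/3 u'(x) v'(x) dx = ∫_0^5/3 f(x) v(x) dx + [u'(x) v(x)]_0^5/3.
Choose V so that boundary terms are either known or forced to vanish.
u has homogeneous Neumann: u'(0) = u'(5/3) = 0. So [u' v]_0^5/3 = 0·v(5/3) − 0·v(0) = 0 for any v; take V = H^1(0, 5/3).
Weak formulation: find u (satisfying any essential BC) such that ∫_0^5/3 u'(x) v'(x) dx = ∫_0^5/3 f v dx for all v ∈ V (homogeneous Neumann, so boundary terms vanish).
Substituting f(x) = 3*cos(3*π*x), the right-hand side is ∫_0^5/3 (3*cos(3*π*x)) v dx.
Compatibility check (pure Neumann): taking v ≡ 1 ∈ V gives 0 = ∫_0^5/3 f dx + (0) − (0), i.e. ∫_0^5/3 f dx must equal u'(0) − u'(5/3) = 0. Indeed ∫_0^5/3 (3*cos(3*π*x)) dx = 0, so the data are compatible. The solution is then unique only up to an additive constant (fix it e.g. by requiring ∫_0^5/3 u dx = 0).


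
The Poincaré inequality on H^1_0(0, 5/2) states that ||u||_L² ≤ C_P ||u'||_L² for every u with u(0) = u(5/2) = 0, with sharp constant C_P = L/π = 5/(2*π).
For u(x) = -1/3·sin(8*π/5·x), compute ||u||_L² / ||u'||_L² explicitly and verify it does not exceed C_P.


||u||_L² / ||u'||_L² = 5/(8*π) < C_P = 5/(2*π).

u(x) = -1/3·sin(8*π/5·x), so u'(x) = -8*π*cos(8*π*x/5)/15.
Writing u(x) = A·sin(kπx/L) with A = -1/3 and k = 4, use ∫_0^L sin²(kπx/L) dx = L/2 and ∫_0^L cos²(kπx/L) dx = L/2.
u² = 1/9·sin²(8*π/5·x) and (u')² = 64*π^2/225·cos²(8*π/5·x), and each of sin², cos² integrates to L/2 = 5/4 over (0, 5/2).
∫_0^5/2 u² dx = 5/36, so ||u||_L² = sqrt(5)/6.
∫_0^5/2 (u')² dx = 16*π^2/45, so ||u'||_L² = 4*sqrt(5)*π/15.
Ratio ||u||_L² / ||u'||_L² = 5/(8*π).
Sharp Poincaré constant on H^1_0(0, 5/2) is C_P = L/π = 5/(2*π), achieved by sin(2*π/5·x).
This is the k = 4 harmonic; the ratio L/(kπ) is strictly less than C_P = L/π, consistent with the sharp inequality ||u||_L² ≤ C_P ||u'||_L².


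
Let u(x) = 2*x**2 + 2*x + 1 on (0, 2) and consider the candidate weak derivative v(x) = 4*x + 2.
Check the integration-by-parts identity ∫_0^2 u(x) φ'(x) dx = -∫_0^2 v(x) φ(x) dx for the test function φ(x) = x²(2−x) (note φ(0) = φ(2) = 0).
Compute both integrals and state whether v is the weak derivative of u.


LHS = -136/15, RHS = -136/15. Yes, v = u' weakly.

u(x) = 2*x**2 + 2*x + 1, classical derivative u'(x) = 4*x + 2.
φ(x) = x²(2−x), so φ'(x) = x*(4 - 3*x).
Note φ(0) = φ(2) = 0, so the boundary term u·φ vanishes.
LHS = ∫_0^2 u(x) φ'(x) dx = ∫_0^2 (-6*x^4 + 2*x^3 + 5*x^2 + 4*x) dx. Term by term:
  ∫_0^2 -6*x^4 dx = -192/5;  ∫_0^2 2*x^3 dx = 8;  ∫_0^2 5*x^2 dx = 40/3;
  ∫_0^2 4*x dx = 8.
Sum: -192/5 + 8 + 40/3 + 8 = -136/15.
So LHS = -136/15.
∫_0^2 v(x) φ(x) dx = ∫_0^2 (-4*x^4 + 6*x^3 + 4*x^2) dx. Term by term:
  ∫_0^2 -4*x^4 dx = -128/5;  ∫_0^2 6*x^3 dx = 24;  ∫_0^2 4*x^2 dx = 32/3.
Sum: -128/5 + 24 + 32/3 = 136/15.
So RHS = -∫_0^2 v(x) φ(x) dx = -136/15.
LHS = RHS, so the identity holds for this test φ.
Moreover u is smooth here and v(x) = u'(x) = 4*x + 2 pointwise, so the identity holds for every test function. Hence v is the weak derivative of u.


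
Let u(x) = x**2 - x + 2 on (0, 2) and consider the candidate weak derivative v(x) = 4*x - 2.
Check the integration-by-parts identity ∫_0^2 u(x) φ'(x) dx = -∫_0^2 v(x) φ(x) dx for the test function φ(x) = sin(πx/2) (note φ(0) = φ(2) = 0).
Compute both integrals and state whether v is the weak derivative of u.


LHS = -4/π, RHS = -8/π. No, v is not the weak derivative of u.

u(x) = x**2 - x + 2, classical derivative u'(x) = 2*x - 1.
φ(x) = sin(πx/2), so φ'(x) = π*cos(π*x/2)/2.
Note φ(0) = φ(2) = 0, so the boundary term u·φ vanishes.
LHS = ∫_0^2 u(x) φ'(x) dx = ∫_0^2 (π*x^2*cos(π*x/2)/2 - π*x*cos(π*x/2)/2 + π*cos(π*x/2)) dx. Term by term:
  ∫_0^2 π*cos(π*x/2) dx = 0;  ∫_0^2 π*x^2*cos(π*x/2)/2 dx = -8/π;  ∫_0^2 -π*x*cos(π*x/2)/2 dx = 4/π.
Sum: 0 − 8/π + 4/π = -4/π.
So LHS = -4/π.
∫_0^2 v(x) φ(x) dx = ∫_0^2 (4*x*sin(π*x/2) - 2*sin(π*x/2)) dx. Term by term:
  ∫_0^2 -2*sin(π*x/2) dx = -8/π;  ∫_0^2 4*x*sin(π*x/2) dx = 16/π.
Sum: -8/π + 16/π = 8/π.
So RHS = -∫_0^2 v(x) φ(x) dx = -8/π.
LHS − RHS = 4/π ≠ 0, so the identity fails.
(For a valid weak derivative the identity must hold for EVERY test function, in particular this one. The failure shows v is NOT the weak derivative of u.)
Correct weak derivative would be u'(x) = 2*x - 1.


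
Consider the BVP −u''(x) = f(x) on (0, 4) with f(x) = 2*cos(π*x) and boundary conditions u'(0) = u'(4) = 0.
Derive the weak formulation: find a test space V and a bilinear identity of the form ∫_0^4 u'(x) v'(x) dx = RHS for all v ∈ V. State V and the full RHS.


V = H^1(0, 4) (no boundary constraint on v; u is determined up to an additive constant); weak form: ∫_0^4 u'v' dx = ∫_0^4 (2*cos(π*x)) v dx for all v ∈ V.

Multiply both sides by a test function v and integrate from 0 to 4:
  ∫_0^4 −u''(x) v(x) dx = ∫_0^4 f(x) v(x) dx.
Integrate the LHS by parts once:
  ∫_0^4 −u'' v dx = −[u'(x) v(x)]_0^4 + ∫_0^4 u'(x) v'(x) dx.
Thus ∫_0^4 u'(x) v'(x) dx = ∫_0^4 f(x) v(x) dx + [u'(x) v(x)]_0^4.
Choose V so that boundary terms are either known or forced to vanish.
u has homogeneous Neumann: u'(0) = u'(4) = 0. So [u' v]_0^4 = 0·v(4) − 0·v(0) = 0 for any v; take V = H^1(0, 4).
Weak formulation: find u (satisfying any essential BC) such that ∫_0^4 u'(x) v'(x) dx = ∫_0^4 f v dx for all v ∈ V (homogeneous Neumann, so boundary terms vanish).
Substituting f(x) = 2*cos(π*x), the right-hand side is ∫_0^4 (2*cos(π*x)) v dx.
Compatibility check (pure Neumann): taking v ≡ 1 ∈ V gives 0 = ∫_0^4 f dx + (0) − (0), i.e. ∫_0^4 f dx must equal u'(0) − u'(4) = 0. Indeed ∫_0^4 (2*cos(π*x)) dx = 0, so the data are compatible. The solution is then unique only up to an additive constant (fix it e.g. by requiring ∫_0^4 u dx = 0).


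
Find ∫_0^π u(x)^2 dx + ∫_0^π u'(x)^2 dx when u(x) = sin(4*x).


||u||_{H^1(0,π)}^2 = 17*π/2

u'(x) = 4*cos(4*x).
Expand u² and (u')² and integrate term by term on (0, π), using: for integers n ≥ 1, ∫_0^π sin²(nx) dx = ∫_0^π cos²(nx) dx = π/2; for n ≠ n', ∫_0^π sin(nx)sin(n'x) dx = ∫_0^π cos(nx)cos(n'x) dx = 0; and by product-to-sum, ∫_0^π sin(nx)cos(n'x) dx = ½∫_0^π [sin((n+n')x) + sin((n−n')x)] dx, which is 0 when n+n' is even and 2n/(n²−n'²) when n+n' is odd (it need not vanish on (0, π)).
  u² squared terms: (1)²·∫sin(4x)² dx = 1·π/2 = π/2.
  So ∫_0^π u² dx = π/2.
  (u')² squared terms: (4)²·∫cos(4x)² dx = 16·π/2 = 8*π.
  So ∫_0^π (u')² dx = 8*π.
||u||_{H^1}^2 = (π/2) + (8*π) = 17*π/2.


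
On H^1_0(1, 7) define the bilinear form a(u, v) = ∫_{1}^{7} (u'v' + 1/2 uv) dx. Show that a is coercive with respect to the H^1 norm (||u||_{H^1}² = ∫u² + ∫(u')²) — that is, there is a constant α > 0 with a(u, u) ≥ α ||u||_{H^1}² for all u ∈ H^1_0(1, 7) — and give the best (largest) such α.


α = (π^2 + 18)/(π^2 + 36)

Coercivity of a(·,·) on H^1_0(1, 7) means a(u, u) ≥ α ||u||_{H^1}² for every u ∈ H^1_0.
The interval has length L = 6, and Poincaré/coercivity depend only on L. Here a(u, u) = ∫(u')² + (1/2)·∫u².
Here 0 < c = 1/2 < 1. The condition a(u,u) ≥ α||u||_{H^1}² reads (1−α)∫(u')² ≥ (α−c)∫u². Any admissible α is ≤ 1 (rapidly oscillating u have ∫u²/∫(u')² → 0), and α = 1 would force 0 ≥ (1−c)∫u², impossible since c < 1; so 1−α > 0. By the sharp Poincaré inequality on H^1_0 of an interval of length L, ∫(u')² ≥ (π/L)²∫u² with equality for the first sine mode sin(π(x−x₀)/L) (x₀ the left endpoint), so the inequality holds for all u iff (1−α)(π/L)² ≥ α − c, i.e. α ≤ ((π/L)² + c)/((π/L)² + 1) = (1 + c(L/π)²)/(1 + (L/π)²). With (π/L)² = π^2/36 and c = 1/2, the largest admissible constant is α = ((π/L)² + c)/((π/L)² + 1).
Simplifying, α = (π^2 + 18)/(π^2 + 36).


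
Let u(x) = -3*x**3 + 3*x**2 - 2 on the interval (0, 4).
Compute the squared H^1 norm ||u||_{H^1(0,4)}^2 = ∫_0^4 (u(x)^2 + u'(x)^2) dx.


||u||_{H^1}^2 = 151152/7

The H^1 norm (squared) on an interval (0, L) is
  ||u||_{H^1}^2 = ∫_0^L u(x)^2 dx + ∫_0^L u'(x)^2 dx.
Compute u'(x) = -9*x**2 + 6*x.
Then u(x)^2 = 9*x**6 - 18*x**5 + 9*x**4 + 12*x**3 - 12*x**2 + 4 and u'(x)^2 = 81*x**4 - 108*x**3 + 36*x**2.
Integrate each monomial from 0 to 4 using ∫_0^4 c·x^n dx = c·4^(n+1)/(n+1):
  ∫_0^4 u(x)^2 dx = ∫_0^4 (9*x^6 - 18*x^5 + 9*x^4 + 12*x^3 - 12*x^2 + 4) dx. Term by term:
    ∫_0^4 9*x^6 dx = 147456/7;  ∫_0^4 -18*x^5 dx = -12288;  ∫_0^4 9*x^4 dx = 9216/5;
    ∫_0^4 12*x^3 dx = 768;  ∫_0^4 -12*x^2 dx = -256;  ∫_0^4 4 dx = 16.
  Sum: 147456/7 − 12288 + 9216/5 + 768 − 256 + 16 = 390192/35.
  ∫_0^4 u'(x)^2 dx = ∫_0^4 (81*x^4 - 108*x^3 + 36*x^2) dx. Term by term:
    ∫_0^4 81*x^4 dx = 82944/5;  ∫_0^4 -108*x^3 dx = -6912;  ∫_0^4 36*x^2 dx = 768.
  Sum: 82944/5 − 6912 + 768 = 52224/5.
Adding: ||u||_{H^1}^2 = 390192/35 + 52224/5 = 151152/7.


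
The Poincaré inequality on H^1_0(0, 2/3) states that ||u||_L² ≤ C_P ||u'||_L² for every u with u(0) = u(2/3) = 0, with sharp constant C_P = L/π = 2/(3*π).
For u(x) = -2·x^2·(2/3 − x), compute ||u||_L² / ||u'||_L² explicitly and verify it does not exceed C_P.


||u||_L² / ||u'||_L² = sqrt(14)/21 < C_P = 2/(3*π).

u(x) = -2·x^2·(2/3 − x), so u'(x) = 2*x*(9*x - 4)/3.
u(x) = -2·x^2·(2/3 − x) vanishes at x = 0 and x = 2/3, so u ∈ H^1_0(0, 2/3). Differentiate via the product rule and integrate the resulting polynomials term by term.
  ∫_0^2/3 u² dx = ∫_0^2/3 (4*x^6 - 16*x^5/3 + 16*x^4/9) dx. Term by term:
    ∫_0^2/3 4*x^6 dx = 512/15309;  ∫_0^2/3 -16*x^5/3 dx = -512/6561;  ∫_0^2/3 16*x^4/9 dx = 512/10935.
  Sum: 512/15309 − 512/6561 + 512/10935 = 512/229635.
  ∫_0^2/3 (u')² dx = ∫_0^2/3 (36*x^4 - 32*x^3 + 64*x^2/9) dx. Term by term:
    ∫_0^2/3 36*x^4 dx = 128/135;  ∫_0^2/3 -32*x^3 dx = -128/81;  ∫_0^2/3 64*x^2/9 dx = 512/729.
  Sum: 128/135 − 128/81 + 512/729 = 256/3645.
∫_0^2/3 u² dx = 512/229635, so ||u||_L² = 16*sqrt(70)/2835.
∫_0^2/3 (u')² dx = 256/3645, so ||u'||_L² = 16*sqrt(5)/135.
Ratio ||u||_L² / ||u'||_L² = sqrt(14)/21.
Sharp Poincaré constant on H^1_0(0, 2/3) is C_P = L/π = 2/(3*π), achieved by sin(3*π/2·x).
A polynomial bump cannot attain the sharp Poincaré constant (only the first sine eigenfunction does), so the ratio is strictly less than C_P, consistent with ||u||_L² ≤ C_P ||u'||_L².


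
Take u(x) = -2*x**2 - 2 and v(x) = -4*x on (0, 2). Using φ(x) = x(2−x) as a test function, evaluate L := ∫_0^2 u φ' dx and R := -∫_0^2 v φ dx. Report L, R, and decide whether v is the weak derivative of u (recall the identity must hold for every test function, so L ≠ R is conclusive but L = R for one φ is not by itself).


LHS = 16/3, RHS = 16/3. Yes, v = u' weakly.

u(x) = -2*x**2 - 2, classical derivative u'(x) = -4*x.
φ(x) = x(2−x), so φ'(x) = 2 - 2*x.
Note φ(0) = φ(2) = 0, so the boundary term u·φ vanishes.
LHS = ∫_0^2 u(x) φ'(x) dx = ∫_0^2 (4*x^3 - 4*x^2 + 4*x - 4) dx. Term by term:
  ∫_0^2 4*x^3 dx = 16;  ∫_0^2 -4*x^2 dx = -32/3;  ∫_0^2 4*x dx = 8;
  ∫_0^2 -4 dx = -8.
Sum: 16 − 32/3 + 8 − 8 = 16/3.
So LHS = 16/3.
∫_0^2 v(x) φ(x) dx = ∫_0^2 (4*x^3 - 8*x^2) dx. Term by term:
  ∫_0^2 4*x^3 dx = 16;  ∫_0^2 -8*x^2 dx = -64/3.
Sum: 16 − 64/3 = -16/3.
So RHS = -∫_0^2 v(x) φ(x) dx = 16/3.
LHS = RHS, so the identity holds for this test φ.
Moreover u is smooth here and v(x) = u'(x) = -4*x pointwise, so the identity holds for every test function. Hence v is the weak derivative of u.


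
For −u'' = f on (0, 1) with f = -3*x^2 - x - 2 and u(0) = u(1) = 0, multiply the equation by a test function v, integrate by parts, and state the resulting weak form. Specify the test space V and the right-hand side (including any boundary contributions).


V = H^1_0(0, 1) (so v(0) = v(1) = 0); weak form: ∫_0^1 u'v' dx = ∫_0^1 (-3*x^2 - x - 2) v dx for all v ∈ V.

Multiply both sides by a test function v and integrate from 0 to 1:
  ∫_0^1 −u''(x) v(x) dx = ∫_0^1 f(x) v(x) dx.
Integrate the LHS by parts once:
  ∫_0^1 −u'' v dx = −[u'(x) v(x)]_0^1 + ∫_0^1 u'(x) v'(x) dx.
Thus ∫_0^1 u'(x) v'(x) dx = ∫_0^1 f(x) v(x) dx + [u'(x) v(x)]_0^1.
Choose V so that boundary terms are either known or forced to vanish.
u is Dirichlet: u(0) = u(1) = 0. Let V = H^1_0(0, 1); then v(0) = v(1) = 0, and [u' v]_0^1 = 0.
Weak formulation: find u (satisfying any essential BC) such that ∫_0^1 u'(x) v'(x) dx = ∫_0^1 f v dx for all v ∈ V.
Substituting f(x) = -3*x^2 - x - 2, the right-hand side is ∫_0^1 (-3*x^2 - x - 2) v dx.


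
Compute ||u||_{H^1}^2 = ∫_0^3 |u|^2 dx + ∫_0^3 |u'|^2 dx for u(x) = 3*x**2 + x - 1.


||u||_{H^1}^2 = 8889/10

The H^1 norm (squared) on an interval (0, L) is
  ||u||_{H^1}^2 = ∫_0^L u(x)^2 dx + ∫_0^L u'(x)^2 dx.
Compute u'(x) = 6*x + 1.
Then u(x)^2 = 9*x**4 + 6*x**3 - 5*x**2 - 2*x + 1 and u'(x)^2 = 36*x**2 + 12*x + 1.
Integrate each monomial from 0 to 3 using ∫_0^3 c·x^n dx = c·3^(n+1)/(n+1):
  ∫_0^3 u(x)^2 dx = ∫_0^3 (9*x^4 + 6*x^3 - 5*x^2 - 2*x + 1) dx. Term by term:
    ∫_0^3 9*x^4 dx = 2187/5;  ∫_0^3 6*x^3 dx = 243/2;  ∫_0^3 -5*x^2 dx = -45;
    ∫_0^3 -2*x dx = -9;  ∫_0^3 1 dx = 3.
  Sum: 2187/5 + 243/2 − 45 − 9 + 3 = 5079/10.
  ∫_0^3 u'(x)^2 dx = ∫_0^3 (36*x^2 + 12*x + 1) dx. Term by term:
    ∫_0^3 36*x^2 dx = 324;  ∫_0^3 12*x dx = 54;  ∫_0^3 1 dx = 3.
  Sum: 324 + 54 + 3 = 381.
Adding: ||u||_{H^1}^2 = 5079/10 + 381 = 8889/10.


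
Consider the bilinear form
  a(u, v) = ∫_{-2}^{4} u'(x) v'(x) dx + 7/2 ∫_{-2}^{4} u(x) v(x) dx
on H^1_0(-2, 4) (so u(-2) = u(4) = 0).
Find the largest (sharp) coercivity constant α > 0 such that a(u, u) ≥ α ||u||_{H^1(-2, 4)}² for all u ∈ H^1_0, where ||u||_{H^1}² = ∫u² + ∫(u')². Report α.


α = 1

Coercivity of a(·,·) on H^1_0(-2, 4) means a(u, u) ≥ α ||u||_{H^1}² for every u ∈ H^1_0.
The interval has length L = 6, and Poincaré/coercivity depend only on L. Here a(u, u) = ∫(u')² + (7/2)·∫u².
Here c = 7/2 ≥ 1, so a(u,u) = ∫(u')² + c∫u² ≥ ∫(u')² + ∫u² = ||u||_{H^1}², i.e. α = 1 works. No larger α is possible: a(u,u) ≥ α||u||_{H^1}² means (1−α)∫(u')² ≥ (α−c)∫u², and for the modes u_n = sin(nπ(x−x₀)/L) (x₀ the left endpoint) one has ∫u_n²/∫(u_n')² = (L/(nπ))² → 0, so a(u_n,u_n)/||u_n||_{H^1}² → 1. Hence the optimal constant is α = 1.
Therefore α = 1.


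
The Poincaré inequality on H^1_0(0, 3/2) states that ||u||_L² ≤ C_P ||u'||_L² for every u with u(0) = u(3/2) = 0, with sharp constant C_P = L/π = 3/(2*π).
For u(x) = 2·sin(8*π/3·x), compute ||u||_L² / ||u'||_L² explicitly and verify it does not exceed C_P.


||u||_L² / ||u'||_L² = 3/(8*π) < C_P = 3/(2*π).

u(x) = 2·sin(8*π/3·x), so u'(x) = 16*π*cos(8*π*x/3)/3.
Writing u(x) = A·sin(kπx/L) with A = 2 and k = 4, use ∫_0^L sin²(kπx/L) dx = L/2 and ∫_0^L cos²(kπx/L) dx = L/2.
u² = 4·sin²(8*π/3·x) and (u')² = 256*π^2/9·cos²(8*π/3·x), and each of sin², cos² integrates to L/2 = 3/4 over (0, 3/2).
∫_0^3/2 u² dx = 3, so ||u||_L² = sqrt(3).
∫_0^3/2 (u')² dx = 64*π^2/3, so ||u'||_L² = 8*sqrt(3)*π/3.
Ratio ||u||_L² / ||u'||_L² = 3/(8*π).
Sharp Poincaré constant on H^1_0(0, 3/2) is C_P = L/π = 3/(2*π), achieved by sin(2*π/3·x).
This is the k = 4 harmonic; the ratio L/(kπ) is strictly less than C_P = L/π, consistent with the sharp inequality ||u||_L² ≤ C_P ||u'||_L².


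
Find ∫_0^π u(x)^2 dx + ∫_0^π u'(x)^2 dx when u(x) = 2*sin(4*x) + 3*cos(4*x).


||u||_{H^1(0,π)}^2 = 221*π/2

u'(x) = -12*sin(4*x) + 8*cos(4*x).
Expand u² and (u')² and integrate term by term on (0, π), using: for integers n ≥ 1, ∫_0^π sin²(nx) dx = ∫_0^π cos²(nx) dx = π/2; for n ≠ n', ∫_0^π sin(nx)sin(n'x) dx = ∫_0^π cos(nx)cos(n'x) dx = 0; and by product-to-sum, ∫_0^π sin(nx)cos(n'x) dx = ½∫_0^π [sin((n+n')x) + sin((n−n')x)] dx, which is 0 when n+n' is even and 2n/(n²−n'²) when n+n' is odd (it need not vanish on (0, π)).
  u² squared terms: (2)²·∫sin(4x)² dx = 4·π/2 = 2*π;  (3)²·∫cos(4x)² dx = 9·π/2 = 9*π/2.
  u² cross terms: 2·(2)·(3)·∫sin(4x)·cos(4x) dx = 12·(0) = 0.
  So ∫_0^π u² dx = 2*π + 9*π/2 + 0 = 13*π/2.
  (u')² squared terms: (-12)²·∫sin(4x)² dx = 144·π/2 = 72*π;  (8)²·∫cos(4x)² dx = 64·π/2 = 32*π.
  (u')² cross terms: 2·(-12)·(8)·∫sin(4x)·cos(4x) dx = -192·(0) = 0.
  So ∫_0^π (u')² dx = 72*π + 32*π + 0 = 104*π.
||u||_{H^1}^2 = (13*π/2) + (104*π) = 221*π/2.


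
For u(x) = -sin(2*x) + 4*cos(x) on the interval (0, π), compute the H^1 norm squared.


||u||_{H^1(0,π)}^2 = -64/3 + 37*π/2

u'(x) = -4*sin(x) - 2*cos(2*x).
Expand u² and (u')² and integrate term by term on (0, π), using: for integers n ≥ 1, ∫_0^π sin²(nx) dx = ∫_0^π cos²(nx) dx = π/2; for n ≠ n', ∫_0^π sin(nx)sin(n'x) dx = ∫_0^π cos(nx)cos(n'x) dx = 0; and by product-to-sum, ∫_0^π sin(nx)cos(n'x) dx = ½∫_0^π [sin((n+n')x) + sin((n−n')x)] dx, which is 0 when n+n' is even and 2n/(n²−n'²) when n+n' is odd (it need not vanish on (0, π)).
  u² squared terms: (-1)²·∫sin(2x)² dx = 1·π/2 = π/2;  (4)²·∫cos(x)² dx = 16·π/2 = 8*π.
  u² cross terms: 2·(-1)·(4)·∫sin(2x)·cos(x) dx = -8·(4/3) = -32/3.
  So ∫_0^π u² dx = π/2 + 8*π − 32/3 = -32/3 + 17*π/2.
  (u')² squared terms: (-4)²·∫sin(x)² dx = 16·π/2 = 8*π;  (-2)²·∫cos(2x)² dx = 4·π/2 = 2*π.
  (u')² cross terms: 2·(-4)·(-2)·∫sin(x)·cos(2x) dx = 16·(-2/3) = -32/3.
  So ∫_0^π (u')² dx = 8*π + 2*π − 32/3 = -32/3 + 10*π.
||u||_{H^1}^2 = (-32/3 + 17*π/2) + (-32/3 + 10*π) = -64/3 + 37*π/2.


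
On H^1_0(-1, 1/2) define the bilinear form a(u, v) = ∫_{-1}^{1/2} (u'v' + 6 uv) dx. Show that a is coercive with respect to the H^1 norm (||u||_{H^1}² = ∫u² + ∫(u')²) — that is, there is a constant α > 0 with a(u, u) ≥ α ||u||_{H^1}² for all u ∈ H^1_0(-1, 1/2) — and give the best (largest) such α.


α = 1

Coercivity of a(·,·) on H^1_0(-1, 1/2) means a(u, u) ≥ α ||u||_{H^1}² for every u ∈ H^1_0.
The interval has length L = 3/2, and Poincaré/coercivity depend only on L. Here a(u, u) = ∫(u')² + (6)·∫u².
Here c = 6 ≥ 1, so a(u,u) = ∫(u')² + c∫u² ≥ ∫(u')² + ∫u² = ||u||_{H^1}², i.e. α = 1 works. No larger α is possible: a(u,u) ≥ α||u||_{H^1}² means (1−α)∫(u')² ≥ (α−c)∫u², and for the modes u_n = sin(nπ(x−x₀)/L) (x₀ the left endpoint) one has ∫u_n²/∫(u_n')² = (L/(nπ))² → 0, so a(u_n,u_n)/||u_n||_{H^1}² → 1. Hence the optimal constant is α = 1.
Therefore α = 1.


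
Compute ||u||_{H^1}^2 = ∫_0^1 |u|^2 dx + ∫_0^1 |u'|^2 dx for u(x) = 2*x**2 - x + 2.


||u||_{H^1}^2 = 107/15

The H^1 norm (squared) on an interval (0, L) is
  ||u||_{H^1}^2 = ∫_0^L u(x)^2 dx + ∫_0^L u'(x)^2 dx.
Compute u'(x) = 4*x - 1.
Then u(x)^2 = 4*x**4 - 4*x**3 + 9*x**2 - 4*x + 4 and u'(x)^2 = 16*x**2 - 8*x + 1.
Integrate each monomial from 0 to 1 using ∫_0^1 c·x^n dx = c·1^(n+1)/(n+1):
  ∫_0^1 u(x)^2 dx = ∫_0^1 (4*x^4 - 4*x^3 + 9*x^2 - 4*x + 4) dx. Term by term:
    ∫_0^1 4*x^4 dx = 4/5;  ∫_0^1 -4*x^3 dx = -1;  ∫_0^1 9*x^2 dx = 3;
    ∫_0^1 -4*x dx = -2;  ∫_0^1 4 dx = 4.
  Sum: 4/5 − 1 + 3 − 2 + 4 = 24/5.
  ∫_0^1 u'(x)^2 dx = ∫_0^1 (16*x^2 - 8*x + 1) dx. Term by term:
    ∫_0^1 16*x^2 dx = 16/3;  ∫_0^1 -8*x dx = -4;  ∫_0^1 1 dx = 1.
  Sum: 16/3 − 4 + 1 = 7/3.
Adding: ||u||_{H^1}^2 = 24/5 + 7/3 = 107/15.


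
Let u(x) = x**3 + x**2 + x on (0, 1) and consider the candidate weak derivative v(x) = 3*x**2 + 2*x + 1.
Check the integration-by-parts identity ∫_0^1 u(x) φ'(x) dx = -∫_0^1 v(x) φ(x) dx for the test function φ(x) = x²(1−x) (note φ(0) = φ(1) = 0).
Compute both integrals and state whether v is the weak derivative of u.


LHS = -17/60, RHS = -17/60. Yes, v = u' weakly.

u(x) = x**3 + x**2 + x, classical derivative u'(x) = 3*x**2 + 2*x + 1.
φ(x) = x²(1−x), so φ'(x) = x*(2 - 3*x).
Note φ(0) = φ(1) = 0, so the boundary term u·φ vanishes.
LHS = ∫_0^1 u(x) φ'(x) dx = ∫_0^1 (-3*x^5 - x^4 - x^3 + 2*x^2) dx. Term by term:
  ∫_0^1 -3*x^5 dx = -1/2;  ∫_0^1 -x^4 dx = -1/5;  ∫_0^1 -x^3 dx = -1/4;
  ∫_0^1 2*x^2 dx = 2/3.
Sum: -1/2 − 1/5 − 1/4 + 2/3 = -17/60.
So LHS = -17/60.
∫_0^1 v(x) φ(x) dx = ∫_0^1 (-3*x^5 + x^4 + x^3 + x^2) dx. Term by term:
  ∫_0^1 -3*x^5 dx = -1/2;  ∫_0^1 x^4 dx = 1/5;  ∫_0^1 x^3 dx = 1/4;
  ∫_0^1 x^2 dx = 1/3.
Sum: -1/2 + 1/5 + 1/4 + 1/3 = 17/60.
So RHS = -∫_0^1 v(x) φ(x) dx = -17/60.
LHS = RHS, so the identity holds for this test φ.
Moreover u is smooth here and v(x) = u'(x) = 3*x**2 + 2*x + 1 pointwise, so the identity holds for every test function. Hence v is the weak derivative of u.


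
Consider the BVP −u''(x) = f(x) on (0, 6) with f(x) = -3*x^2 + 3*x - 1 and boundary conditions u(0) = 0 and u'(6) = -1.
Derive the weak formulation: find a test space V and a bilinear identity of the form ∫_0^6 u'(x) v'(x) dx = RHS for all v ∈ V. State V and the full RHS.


V = {v ∈ H^1(0, 6) : v(0) = 0} (test functions vanish at x = 0 where u is specified); weak form: ∫_0^6 u'v' dx = ∫_0^6 (-3*x^2 + 3*x - 1) v dx − v(6) for all v ∈ V.

Multiply both sides by a test function v and integrate from 0 to 6:
  ∫_0^6 −u''(x) v(x) dx = ∫_0^6 f(x) v(x) dx.
Integrate the LHS by parts once:
  ∫_0^6 −u'' v dx = −[u'(x) v(x)]_0^6 + ∫_0^6 u'(x) v'(x) dx.
Thus ∫_0^6 u'(x) v'(x) dx = ∫_0^6 f(x) v(x) dx + [u'(x) v(x)]_0^6.
Choose V so that boundary terms are either known or forced to vanish.
Mixed BC: u(0) = 0 (Dirichlet) and u'(6) = -1 (Neumann). Define V = {v ∈ H^1(0, 6) : v(0) = 0}. Then [u' v]_0^6 = u'(6)·v(6) − u'(0)·0 = − v(6).
Weak formulation: find u (satisfying any essential BC) such that ∫_0^6 u'(x) v'(x) dx = ∫_0^6 f v dx − v(6) for all v ∈ V (Dirichlet at 0 absorbed into V; Neumann datum at x = 6 contributes the boundary term).
Substituting f(x) = -3*x^2 + 3*x - 1, the right-hand side is ∫_0^6 (-3*x^2 + 3*x - 1) v dx − v(6).


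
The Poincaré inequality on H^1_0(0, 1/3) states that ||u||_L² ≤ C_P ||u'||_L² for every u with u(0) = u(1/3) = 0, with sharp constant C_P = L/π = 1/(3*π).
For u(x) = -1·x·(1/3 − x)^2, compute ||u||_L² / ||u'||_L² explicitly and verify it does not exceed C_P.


||u||_L² / ||u'||_L² = sqrt(14)/42 < C_P = 1/(3*π).

u(x) = -1·x·(1/3 − x)^2, so u'(x) = (1 - 9*x)*(3*x - 1)/9.
u(x) = -1·x·(1/3 − x)^2 vanishes at x = 0 and x = 1/3, so u ∈ H^1_0(0, 1/3). Differentiate via the product rule and integrate the resulting polynomials term by term.
  ∫_0^1/3 u² dx = ∫_0^1/3 (x^6 - 4*x^5/3 + 2*x^4/3 - 4*x^3/27 + x^2/81) dx. Term by term:
    ∫_0^1/3 x^6 dx = 1/15309;  ∫_0^1/3 -4*x^5/3 dx = -2/6561;  ∫_0^1/3 2*x^4/3 dx = 2/3645;
    ∫_0^1/3 -4*x^3/27 dx = -1/2187;  ∫_0^1/3 x^2/81 dx = 1/6561.
  Sum: 1/15309 − 2/6561 + 2/3645 − 1/2187 + 1/6561 = 1/229635.
  ∫_0^1/3 (u')² dx = ∫_0^1/3 (9*x^4 - 8*x^3 + 22*x^2/9 - 8*x/27 + 1/81) dx. Term by term:
    ∫_0^1/3 9*x^4 dx = 1/135;  ∫_0^1/3 -8*x^3 dx = -2/81;  ∫_0^1/3 22*x^2/9 dx = 22/729;
    ∫_0^1/3 -8*x/27 dx = -4/243;  ∫_0^1/3 1/81 dx = 1/243.
  Sum: 1/135 − 2/81 + 22/729 − 4/243 + 1/243 = 2/3645.
∫_0^1/3 u² dx = 1/229635, so ||u||_L² = sqrt(35)/2835.
∫_0^1/3 (u')² dx = 2/3645, so ||u'||_L² = sqrt(10)/135.
Ratio ||u||_L² / ||u'||_L² = sqrt(14)/42.
Sharp Poincaré constant on H^1_0(0, 1/3) is C_P = L/π = 1/(3*π), achieved by sin(3*π·x).
A polynomial bump cannot attain the sharp Poincaré constant (only the first sine eigenfunction does), so the ratio is strictly less than C_P, consistent with ||u||_L² ≤ C_P ||u'||_L².


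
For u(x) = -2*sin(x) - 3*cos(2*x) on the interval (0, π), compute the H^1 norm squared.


||u||_{H^1(0,π)}^2 = -40 + 53*π/2

u'(x) = 6*sin(2*x) - 2*cos(x).
Expand u² and (u')² and integrate term by term on (0, π), using: for integers n ≥ 1, ∫_0^π sin²(nx) dx = ∫_0^π cos²(nx) dx = π/2; for n ≠ n', ∫_0^π sin(nx)sin(n'x) dx = ∫_0^π cos(nx)cos(n'x) dx = 0; and by product-to-sum, ∫_0^π sin(nx)cos(n'x) dx = ½∫_0^π [sin((n+n')x) + sin((n−n')x)] dx, which is 0 when n+n' is even and 2n/(n²−n'²) when n+n' is odd (it need not vanish on (0, π)).
  u² squared terms: (-3)²·∫cos(2x)² dx = 9·π/2 = 9*π/2;  (-2)²·∫sin(x)² dx = 4·π/2 = 2*π.
  u² cross terms: 2·(-3)·(-2)·∫cos(2x)·sin(x) dx = 12·(-2/3) = -8.
  So ∫_0^π u² dx = 9*π/2 + 2*π − 8 = -8 + 13*π/2.
  (u')² squared terms: (-2)²·∫cos(x)² dx = 4·π/2 = 2*π;  (6)²·∫sin(2x)² dx = 36·π/2 = 18*π.
  (u')² cross terms: 2·(-2)·(6)·∫cos(x)·sin(2x) dx = -24·(4/3) = -32.
  So ∫_0^π (u')² dx = 2*π + 18*π − 32 = -32 + 20*π.
||u||_{H^1}^2 = (-8 + 13*π/2) + (-32 + 20*π) = -40 + 53*π/2.


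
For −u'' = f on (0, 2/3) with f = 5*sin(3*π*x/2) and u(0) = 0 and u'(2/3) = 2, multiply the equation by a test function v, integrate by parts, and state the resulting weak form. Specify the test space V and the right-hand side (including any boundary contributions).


V = {v ∈ H^1(0, 2/3) : v(0) = 0} (test functions vanish at x = 0 where u is specified); weak form: ∫_0^2/3 u'v' dx = ∫_0^2/3 (5*sin(3*π*x/2)) v dx + 2·v(2/3) for all v ∈ V.

Multiply both sides by a test function v and integrate from 0 to 2/3:
  ∫_0^2/3 −u''(x) v(x) dx = ∫_0^2/3 f(x) v(x) dx.
Integrate the LHS by parts once:
  ∫_0^2/3 −u'' v dx = −[u'(x) v(x)]_0^2/3 + ∫_0^2/3 u'(x) v'(x) dx.
Thus ∫_0^2/3 u'(x) v'(x) dx = ∫_0^2/3 f(x) v(x) dx + [u'(x) v(x)]_0^2/3.
Choose V so that boundary terms are either known or forced to vanish.
Mixed BC: u(0) = 0 (Dirichlet) and u'(2/3) = 2 (Neumann). Define V = {v ∈ H^1(0, 2/3) : v(0) = 0}. Then [u' v]_0^2/3 = u'(2/3)·v(2/3) − u'(0)·0 = 2·v(2/3).
Weak formulation: find u (satisfying any essential BC) such that ∫_0^2/3 u'(x) v'(x) dx = ∫_0^2/3 f v dx + 2·v(2/3) for all v ∈ V (Dirichlet at 0 absorbed into V; Neumann datum at x = 2/3 contributes the boundary term).
Substituting f(x) = 5*sin(3*π*x/2), the right-hand side is ∫_0^2/3 (5*sin(3*π*x/2)) v dx + 2·v(2/3).


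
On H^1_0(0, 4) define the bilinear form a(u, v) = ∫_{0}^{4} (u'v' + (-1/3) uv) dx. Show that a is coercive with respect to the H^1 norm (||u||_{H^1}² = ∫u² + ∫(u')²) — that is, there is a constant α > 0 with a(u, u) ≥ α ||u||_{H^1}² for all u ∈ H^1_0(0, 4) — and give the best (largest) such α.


α = (-16/3 + π^2)/(π^2 + 16)

Coercivity of a(·,·) on H^1_0(0, 4) means a(u, u) ≥ α ||u||_{H^1}² for every u ∈ H^1_0.
The interval has length L = 4, and Poincaré/coercivity depend only on L. Here a(u, u) = ∫(u')² + (-1/3)·∫u².
Here c = -1/3 < 0 with |c| < (π/L)² = π^2/16, so coercivity still holds. The condition a(u,u) ≥ α||u||_{H^1}² reads (1−α)∫(u')² ≥ (α−c)∫u². Any admissible α is ≤ 1 (rapidly oscillating u have ∫u²/∫(u')² → 0), and α = 1 would force 0 ≥ (1−c)∫u², impossible since c < 1; so 1−α > 0. By the sharp Poincaré inequality on H^1_0 of an interval of length L, ∫(u')² ≥ (π/L)²∫u² with equality for the first sine mode sin(π(x−x₀)/L) (x₀ the left endpoint), so the inequality holds for all u iff (1−α)(π/L)² ≥ α − c, i.e. α ≤ ((π/L)² + c)/((π/L)² + 1) = (1 + c(L/π)²)/(1 + (L/π)²). (Direct route, valid since c ≤ 0: Poincaré gives c∫u² ≥ c(L/π)²∫(u')², so a(u,u) ≥ (1 + c(L/π)²)∫(u')², while ||u||_{H^1}² ≤ (1 + (L/π)²)∫(u')²; dividing yields the same α.) With (π/L)² = π^2/16 and c = -1/3, the largest admissible constant is α = ((π/L)² + c)/((π/L)² + 1).
Simplifying, α = (-16/3 + π^2)/(π^2 + 16).


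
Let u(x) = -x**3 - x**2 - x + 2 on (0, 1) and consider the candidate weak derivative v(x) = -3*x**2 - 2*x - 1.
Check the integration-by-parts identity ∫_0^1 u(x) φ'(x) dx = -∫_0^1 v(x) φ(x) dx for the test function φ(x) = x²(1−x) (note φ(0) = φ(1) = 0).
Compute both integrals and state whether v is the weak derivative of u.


LHS = 17/60, RHS = 17/60. Yes, v = u' weakly.

u(x) = -x**3 - x**2 - x + 2, classical derivative u'(x) = -3*x**2 - 2*x - 1.
φ(x) = x²(1−x), so φ'(x) = x*(2 - 3*x).
Note φ(0) = φ(1) = 0, so the boundary term u·φ vanishes.
LHS = ∫_0^1 u(x) φ'(x) dx = ∫_0^1 (3*x^5 + x^4 + x^3 - 8*x^2 + 4*x) dx. Term by term:
  ∫_0^1 3*x^5 dx = 1/2;  ∫_0^1 x^4 dx = 1/5;  ∫_0^1 x^3 dx = 1/4;
  ∫_0^1 -8*x^2 dx = -8/3;  ∫_0^1 4*x dx = 2.
Sum: 1/2 + 1/5 + 1/4 − 8/3 + 2 = 17/60.
So LHS = 17/60.
∫_0^1 v(x) φ(x) dx = ∫_0^1 (3*x^5 - x^4 - x^3 - x^2) dx. Term by term:
  ∫_0^1 3*x^5 dx = 1/2;  ∫_0^1 -x^4 dx = -1/5;  ∫_0^1 -x^3 dx = -1/4;
  ∫_0^1 -x^2 dx = -1/3.
Sum: 1/2 − 1/5 − 1/4 − 1/3 = -17/60.
So RHS = -∫_0^1 v(x) φ(x) dx = 17/60.
LHS = RHS, so the identity holds for this test φ.
Moreover u is smooth here and v(x) = u'(x) = -3*x**2 - 2*x - 1 pointwise, so the identity holds for every test function. Hence v is the weak derivative of u.


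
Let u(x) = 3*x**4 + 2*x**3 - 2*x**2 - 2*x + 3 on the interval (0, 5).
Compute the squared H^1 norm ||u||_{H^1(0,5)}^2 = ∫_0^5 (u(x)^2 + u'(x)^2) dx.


||u||_{H^1}^2 = 60741235/14

The H^1 norm (squared) on an interval (0, L) is
  ||u||_{H^1}^2 = ∫_0^L u(x)^2 dx + ∫_0^L u'(x)^2 dx.
Compute u'(x) = 12*x**3 + 6*x**2 - 4*x - 2.
Then u(x)^2 = 9*x**8 + 12*x**7 - 8*x**6 - 20*x**5 + 14*x**4 + 20*x**3 - 8*x**2 - 12*x + 9 and u'(x)^2 = 144*x**6 + 144*x**5 - 60*x**4 - 96*x**3 - 8*x**2 + 16*x + 4.
Integrate each monomial from 0 to 5 using ∫_0^5 c·x^n dx = c·5^(n+1)/(n+1):
  ∫_0^5 u(x)^2 dx = ∫_0^5 (9*x^8 + 12*x^7 - 8*x^6 - 20*x^5 + 14*x^4 + 20*x^3 - 8*x^2 - 12*x + 9) dx. Term by term:
    ∫_0^5 9*x^8 dx = 1953125;  ∫_0^5 12*x^7 dx = 1171875/2;  ∫_0^5 -8*x^6 dx = -625000/7;
    ∫_0^5 -20*x^5 dx = -156250/3;  ∫_0^5 14*x^4 dx = 8750;  ∫_0^5 20*x^3 dx = 3125;
    ∫_0^5 -8*x^2 dx = -1000/3;  ∫_0^5 -12*x dx = -150;  ∫_0^5 9 dx = 45.
  Sum: 1953125 + 1171875/2 − 625000/7 − 156250/3 + 8750 + 3125 − 1000/3 − 150 + 45 = 101183465/42.
  ∫_0^5 u'(x)^2 dx = ∫_0^5 (144*x^6 + 144*x^5 - 60*x^4 - 96*x^3 - 8*x^2 + 16*x + 4) dx. Term by term:
    ∫_0^5 144*x^6 dx = 11250000/7;  ∫_0^5 144*x^5 dx = 375000;  ∫_0^5 -60*x^4 dx = -37500;
    ∫_0^5 -96*x^3 dx = -15000;  ∫_0^5 -8*x^2 dx = -1000/3;  ∫_0^5 16*x dx = 200;
    ∫_0^5 4 dx = 20.
  Sum: 11250000/7 + 375000 − 37500 − 15000 − 1000/3 + 200 + 20 = 40520120/21.
Adding: ||u||_{H^1}^2 = 101183465/42 + 40520120/21 = 60741235/14.


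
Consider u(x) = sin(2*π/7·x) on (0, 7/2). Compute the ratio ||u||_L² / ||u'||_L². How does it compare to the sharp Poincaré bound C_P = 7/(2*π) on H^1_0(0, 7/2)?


||u||_L² / ||u'||_L² = 7/(2*π) = C_P.

u(x) = sin(2*π/7·x), so u'(x) = 2*π*cos(2*π*x/7)/7.
Writing u(x) = A·sin(kπx/L) with A = 1 and k = 1, use ∫_0^L sin²(kπx/L) dx = L/2 and ∫_0^L cos²(kπx/L) dx = L/2.
u² = 1·sin²(2*π/7·x) and (u')² = 4*π^2/49·cos²(2*π/7·x), and each of sin², cos² integrates to L/2 = 7/4 over (0, 7/2).
∫_0^7/2 u² dx = 7/4, so ||u||_L² = sqrt(7)/2.
∫_0^7/2 (u')² dx = π^2/7, so ||u'||_L² = sqrt(7)*π/7.
Ratio ||u||_L² / ||u'||_L² = 7/(2*π).
Sharp Poincaré constant on H^1_0(0, 7/2) is C_P = L/π = 7/(2*π), achieved by sin(2*π/7·x).
This is the k = 1 eigenfunction (up to amplitude), so the ratio equals the sharp Poincaré constant exactly.


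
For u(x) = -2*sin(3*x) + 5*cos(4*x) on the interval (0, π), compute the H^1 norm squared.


||u||_{H^1(0,π)}^2 = 2040/7 + 465*π/2

u'(x) = -20*sin(4*x) - 6*cos(3*x).
Expand u² and (u')² and integrate term by term on (0, π), using: for integers n ≥ 1, ∫_0^π sin²(nx) dx = ∫_0^π cos²(nx) dx = π/2; for n ≠ n', ∫_0^π sin(nx)sin(n'x) dx = ∫_0^π cos(nx)cos(n'x) dx = 0; and by product-to-sum, ∫_0^π sin(nx)cos(n'x) dx = ½∫_0^π [sin((n+n')x) + sin((n−n')x)] dx, which is 0 when n+n' is even and 2n/(n²−n'²) when n+n' is odd (it need not vanish on (0, π)).
  u² squared terms: (-2)²·∫sin(3x)² dx = 4·π/2 = 2*π;  (5)²·∫cos(4x)² dx = 25·π/2 = 25*π/2.
  u² cross terms: 2·(-2)·(5)·∫sin(3x)·cos(4x) dx = -20·(-6/7) = 120/7.
  So ∫_0^π u² dx = 2*π + 25*π/2 + 120/7 = 120/7 + 29*π/2.
  (u')² squared terms: (-20)²·∫sin(4x)² dx = 400·π/2 = 200*π;  (-6)²·∫cos(3x)² dx = 36·π/2 = 18*π.
  (u')² cross terms: 2·(-20)·(-6)·∫sin(4x)·cos(3x) dx = 240·(8/7) = 1920/7.
  So ∫_0^π (u')² dx = 200*π + 18*π + 1920/7 = 1920/7 + 218*π.
||u||_{H^1}^2 = (120/7 + 29*π/2) + (1920/7 + 218*π) = 2040/7 + 465*π/2.


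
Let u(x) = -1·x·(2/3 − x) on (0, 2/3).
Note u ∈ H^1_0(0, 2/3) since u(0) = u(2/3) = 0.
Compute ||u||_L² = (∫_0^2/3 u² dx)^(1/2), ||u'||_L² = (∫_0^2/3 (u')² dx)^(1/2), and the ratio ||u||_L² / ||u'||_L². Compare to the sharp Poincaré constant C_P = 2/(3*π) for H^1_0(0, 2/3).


||u||_L² / ||u'||_L² = sqrt(10)/15 < C_P = 2/(3*π).

u(x) = -1·x·(2/3 − x), so u'(x) = 2*x - 2/3.
u(x) = -1·x·(2/3 − x) vanishes at x = 0 and x = 2/3, so u ∈ H^1_0(0, 2/3). Differentiate via the product rule and integrate the resulting polynomials term by term.
  ∫_0^2/3 u² dx = ∫_0^2/3 (x^4 - 4*x^3/3 + 4*x^2/9) dx. Term by term:
    ∫_0^2/3 x^4 dx = 32/1215;  ∫_0^2/3 -4*x^3/3 dx = -16/243;  ∫_0^2/3 4*x^2/9 dx = 32/729.
  Sum: 32/1215 − 16/243 + 32/729 = 16/3645.
  ∫_0^2/3 (u')² dx = ∫_0^2/3 (4*x^2 - 8*x/3 + 4/9) dx. Term by term:
    ∫_0^2/3 4*x^2 dx = 32/81;  ∫_0^2/3 -8*x/3 dx = -16/27;  ∫_0^2/3 4/9 dx = 8/27.
  Sum: 32/81 − 16/27 + 8/27 = 8/81.
∫_0^2/3 u² dx = 16/3645, so ||u||_L² = 4*sqrt(5)/135.
∫_0^2/3 (u')² dx = 8/81, so ||u'||_L² = 2*sqrt(2)/9.
Ratio ||u||_L² / ||u'||_L² = sqrt(10)/15.
Sharp Poincaré constant on H^1_0(0, 2/3) is C_P = L/π = 2/(3*π), achieved by sin(3*π/2·x).
A polynomial bump cannot attain the sharp Poincaré constant (only the first sine eigenfunction does), so the ratio is strictly less than C_P, consistent with ||u||_L² ≤ C_P ||u'||_L².


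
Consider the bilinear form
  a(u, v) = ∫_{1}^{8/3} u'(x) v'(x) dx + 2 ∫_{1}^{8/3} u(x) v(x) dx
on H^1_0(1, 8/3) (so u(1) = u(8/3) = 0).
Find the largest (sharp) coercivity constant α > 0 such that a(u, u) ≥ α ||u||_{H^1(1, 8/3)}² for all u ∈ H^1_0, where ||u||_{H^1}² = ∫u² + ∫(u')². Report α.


α = 1

Coercivity of a(·,·) on H^1_0(1, 8/3) means a(u, u) ≥ α ||u||_{H^1}² for every u ∈ H^1_0.
The interval has length L = 5/3, and Poincaré/coercivity depend only on L. Here a(u, u) = ∫(u')² + (2)·∫u².
Here c = 2 ≥ 1, so a(u,u) = ∫(u')² + c∫u² ≥ ∫(u')² + ∫u² = ||u||_{H^1}², i.e. α = 1 works. No larger α is possible: a(u,u) ≥ α||u||_{H^1}² means (1−α)∫(u')² ≥ (α−c)∫u², and for the modes u_n = sin(nπ(x−x₀)/L) (x₀ the left endpoint) one has ∫u_n²/∫(u_n')² = (L/(nπ))² → 0, so a(u_n,u_n)/||u_n||_{H^1}² → 1. Hence the optimal constant is α = 1.
Therefore α = 1.


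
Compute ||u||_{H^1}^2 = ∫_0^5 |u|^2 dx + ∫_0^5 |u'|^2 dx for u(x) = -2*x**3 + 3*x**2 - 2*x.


||u||_{H^1}^2 = 751370/21

The H^1 norm (squared) on an interval (0, L) is
  ||u||_{H^1}^2 = ∫_0^L u(x)^2 dx + ∫_0^L u'(x)^2 dx.
Compute u'(x) = -6*x**2 + 6*x - 2.
Then u(x)^2 = 4*x**6 - 12*x**5 + 17*x**4 - 12*x**3 + 4*x**2 and u'(x)^2 = 36*x**4 - 72*x**3 + 60*x**2 - 24*x + 4.
Integrate each monomial from 0 to 5 using ∫_0^5 c·x^n dx = c·5^(n+1)/(n+1):
  ∫_0^5 u(x)^2 dx = ∫_0^5 (4*x^6 - 12*x^5 + 17*x^4 - 12*x^3 + 4*x^2) dx. Term by term:
    ∫_0^5 4*x^6 dx = 312500/7;  ∫_0^5 -12*x^5 dx = -31250;  ∫_0^5 17*x^4 dx = 10625;
    ∫_0^5 -12*x^3 dx = -1875;  ∫_0^5 4*x^2 dx = 500/3.
  Sum: 312500/7 − 31250 + 10625 − 1875 + 500/3 = 468500/21.
  ∫_0^5 u'(x)^2 dx = ∫_0^5 (36*x^4 - 72*x^3 + 60*x^2 - 24*x + 4) dx. Term by term:
    ∫_0^5 36*x^4 dx = 22500;  ∫_0^5 -72*x^3 dx = -11250;  ∫_0^5 60*x^2 dx = 2500;
    ∫_0^5 -24*x dx = -300;  ∫_0^5 4 dx = 20.
  Sum: 22500 − 11250 + 2500 − 300 + 20 = 13470.
Adding: ||u||_{H^1}^2 = 468500/21 + 13470 = 751370/21.
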